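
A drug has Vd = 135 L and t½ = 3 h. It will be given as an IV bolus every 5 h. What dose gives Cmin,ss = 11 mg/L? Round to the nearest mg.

3230 mg

τ/t½ = 5/3 ≈ 1.6667, so f = (1/2)^(5/3) ≈ 0.314980.
Cmin,ss = (D/Vd)·f/(1−f), so D = Cmin,ss·Vd·(1−f)/f.
D = 11 × 135 × (1−f)/f ≈ 11 × 135 × 2.17480 ≈ 3229.58 mg.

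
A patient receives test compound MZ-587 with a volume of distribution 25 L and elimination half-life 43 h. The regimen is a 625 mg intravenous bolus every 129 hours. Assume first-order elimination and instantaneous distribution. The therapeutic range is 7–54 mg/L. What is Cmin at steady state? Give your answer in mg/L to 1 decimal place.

The dosing interval is 3 half-lives, so f = 2^(−3) = 0.125.
Accumulation ratio R = 1/(1 − f) = 1/0.875 = 8/7.
Single-dose peak C₀ = D/Vd = 625/25 = 25 mg/L.
Steady-state peak Cmax,ss = C₀·R = 25 × 8/7 ≈ 28.571 mg/L.
Steady-state trough Cmin,ss = Cmax,ss·f ≈ 28.571 × 0.125 ≈ 3.571 mg/L.
Trough 3.6 mg/L vs MEC 7 mg/L: subtherapeutic.

3.6 mg/L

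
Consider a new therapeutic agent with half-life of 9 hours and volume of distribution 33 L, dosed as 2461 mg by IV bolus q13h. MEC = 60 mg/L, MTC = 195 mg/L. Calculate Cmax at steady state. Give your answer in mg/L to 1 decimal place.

τ/t½ = 13/9 ≈ 1.4444, so fraction remaining f = (1/2)^(13/9) ≈ 0.3674.
At steady state, accumulation factor R = 1/(1 − e^(−kτ)) ≈ 1.5808.
Single-dose peak C₀ = D/Vd = 2461/33 ≈ 74.576 mg/L.
Steady-state peak Cmax,ss = C₀·R ≈ 74.576 × 1.5808 ≈ 117.890 mg/L.
Peak 117.9 mg/L vs MTC 195 mg/L: below toxic threshold.

117.9 mg/L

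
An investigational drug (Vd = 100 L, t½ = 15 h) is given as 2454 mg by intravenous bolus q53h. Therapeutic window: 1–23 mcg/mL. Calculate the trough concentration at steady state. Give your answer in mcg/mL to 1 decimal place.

2.3 mcg/mL

k = ln2/t½ = ln2/15 ≈ 0.046210 h⁻¹; fraction remaining f = e^(−kτ) = e^(−0.046210×53) ≈ 0.0864.
Each bolus raises the concentration by D/Vd = 2454/100 ≈ 24.540 mcg/mL.
Steady-state trough Cmin,ss = C₀·f/(1−f) ≈ 24.540 × 0.0864/0.9136 ≈ 2.321 mcg/mL.
Trough 2.3 mcg/mL vs MEC 1 mcg/mL: adequate.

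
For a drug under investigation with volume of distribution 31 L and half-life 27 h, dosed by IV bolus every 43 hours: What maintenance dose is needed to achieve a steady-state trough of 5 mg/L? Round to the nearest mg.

τ/t½ = 43/27 ≈ 1.5926, so f = (1/2)^(43/27) ≈ 0.331575.
Cmin,ss = (D/Vd)·f/(1−f), so D = Cmin,ss·Vd·(1−f)/f.
D = 5 × 31 × (1−f)/f ≈ 5 × 31 × 2.01591 ≈ 312.47 mg.

312 mg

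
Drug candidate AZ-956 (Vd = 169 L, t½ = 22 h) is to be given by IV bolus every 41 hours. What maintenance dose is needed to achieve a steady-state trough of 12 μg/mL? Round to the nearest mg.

5352 mg

τ/t½ = 41/22 ≈ 1.8636, so f = (1/2)^(41/22) ≈ 0.274783.
Cmin,ss = (D/Vd)·f/(1−f), so D = Cmin,ss·Vd·(1−f)/f.
D = 12 × 169 × (1−f)/f ≈ 12 × 169 × 2.63924 ≈ 5352.38 mg.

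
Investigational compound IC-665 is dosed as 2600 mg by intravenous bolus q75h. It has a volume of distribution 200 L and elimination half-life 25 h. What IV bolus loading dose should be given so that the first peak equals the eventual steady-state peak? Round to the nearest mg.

f = (1/2)^(75/25) ≈ 0.125000; accumulation ratio R = 1/(1−f) ≈ 1.14286.
Loading dose to hit Cmax,ss on first dose: D_load = D_maint·R ≈ 2600 × 1.14286 ≈ 2971.44 mg.

2971 mg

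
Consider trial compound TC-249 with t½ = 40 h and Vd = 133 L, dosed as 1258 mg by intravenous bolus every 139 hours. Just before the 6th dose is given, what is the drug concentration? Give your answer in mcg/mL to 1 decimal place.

0.9 mcg/mL

f = (1/2)^(τ/t½) = (1/2)^(139/40) ≈ 0.0899.
C₀ = D/Vd = 1258/133 ≈ 9.459 mcg/mL.
Before the 6th dose, 5 doses have been given. Superposition: Cmin = C₀·(f + f² + … + f^5).
≈ 9.459 × (0.0899 + 0.0081 + 0.0007 + 0.0001 + 0.0000) ≈ 9.459 × 0.0988 ≈ 0.935 mcg/mL.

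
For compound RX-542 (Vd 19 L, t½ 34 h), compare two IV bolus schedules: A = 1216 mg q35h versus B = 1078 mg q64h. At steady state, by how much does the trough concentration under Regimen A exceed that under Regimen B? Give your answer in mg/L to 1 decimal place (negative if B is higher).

Regimen A: f = (1/2)^(35/34) ≈ 0.4899; Cmin,ss = (1216/19)·f/(1−f) ≈ 61.466 mg/L.
Regimen B: f = (1/2)^(64/34) ≈ 0.2712; Cmin,ss = (1078/19)·f/(1−f) ≈ 21.113 mg/L.
Difference ≈ 61.466 − 21.113 ≈ 40.353 mg/L.

40.4 mg/L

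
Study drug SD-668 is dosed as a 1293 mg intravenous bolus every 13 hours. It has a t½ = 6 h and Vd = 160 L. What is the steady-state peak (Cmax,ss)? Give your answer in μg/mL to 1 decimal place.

10.4 μg/mL

τ/t½ = 13/6 ≈ 2.1667, so fraction remaining f = (1/2)^(13/6) ≈ 0.2227.
At steady state, accumulation factor R = 1/(1 − e^(−kτ)) ≈ 1.2865.
Single-dose peak C₀ = D/Vd = 1293/160 ≈ 8.081 μg/mL.
Cmax,ss = C₀/(1 − f) ≈ 8.081/0.7773 ≈ 10.396 μg/mL.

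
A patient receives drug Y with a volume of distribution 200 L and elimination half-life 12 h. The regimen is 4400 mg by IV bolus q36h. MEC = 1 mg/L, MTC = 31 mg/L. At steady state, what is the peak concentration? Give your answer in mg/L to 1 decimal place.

The dosing interval is 3 half-lives, so f = 2^(−3) = 0.125.
Accumulation ratio R = 1/(1 − f) = 1/0.875 = 8/7.
Single-dose peak C₀ = D/Vd = 4400/200 = 22 mg/L.
Steady-state peak Cmax,ss = C₀·R = 22 × 8/7 ≈ 25.143 mg/L.
Peak 25.1 mg/L vs MTC 31 mg/L: below toxic threshold.

25.1 mg/L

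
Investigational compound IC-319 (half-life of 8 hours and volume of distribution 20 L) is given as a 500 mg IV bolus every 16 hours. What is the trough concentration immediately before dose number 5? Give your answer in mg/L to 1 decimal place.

8.3 mg/L

f = (1/2)^(τ/t½) = (1/2)^(16/8) ≈ 0.2500.
C₀ = D/Vd = 500/20 ≈ 25.000 mg/L.
Before the 5th dose, 4 doses have been given. Superposition: Cmin = C₀·(f + f² + … + f^4).
≈ 25.000 × (0.2500 + 0.0625 + 0.0156 + 0.0039) ≈ 25.000 × 0.3320 ≈ 8.300 mg/L.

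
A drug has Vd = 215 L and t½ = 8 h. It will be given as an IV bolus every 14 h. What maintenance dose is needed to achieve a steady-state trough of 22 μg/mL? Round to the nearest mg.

τ/t½ = 14/8 ≈ 1.75, so f = (1/2)^(14/8) ≈ 0.297302.
Cmin,ss = (D/Vd)·f/(1−f), so D = Cmin,ss·Vd·(1−f)/f.
D = 22 × 215 × (1−f)/f ≈ 22 × 215 × 2.36358 ≈ 11179.73 mg.

11180 mg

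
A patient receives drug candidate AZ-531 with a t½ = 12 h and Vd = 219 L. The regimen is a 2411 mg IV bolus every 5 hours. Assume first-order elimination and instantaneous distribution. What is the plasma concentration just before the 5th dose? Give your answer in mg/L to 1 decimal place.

f = (1/2)^(τ/t½) = (1/2)^(5/12) ≈ 0.7492.
C₀ = D/Vd = 2411/219 ≈ 11.009 mg/L.
Before the 5th dose, 4 doses have been given. Superposition: Cmin = C₀·(f + f² + … + f^4).
≈ 11.009 × (0.7492 + 0.5613 + 0.4205 + 0.3151) ≈ 11.009 × 2.0461 ≈ 22.526 mg/L.

22.5 mg/L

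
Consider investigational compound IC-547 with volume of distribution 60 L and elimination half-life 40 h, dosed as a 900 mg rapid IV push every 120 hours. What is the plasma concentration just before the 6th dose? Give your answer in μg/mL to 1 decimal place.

2.1 μg/mL

f = (1/2)^(τ/t½) = (1/2)^(120/40) ≈ 0.1250.
C₀ = D/Vd = 900/60 ≈ 15.000 μg/mL.
Before the 6th dose, 5 doses have been given. Superposition: Cmin = C₀·(f + f² + … + f^5).
≈ 15.000 × (0.1250 + 0.0156 + 0.0020 + 0.0002 + 0.0000) ≈ 15.000 × 0.1428 ≈ 2.142 μg/mL.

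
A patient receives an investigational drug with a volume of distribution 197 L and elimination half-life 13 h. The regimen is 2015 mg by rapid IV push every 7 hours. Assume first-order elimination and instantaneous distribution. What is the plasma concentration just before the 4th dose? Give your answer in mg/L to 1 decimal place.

f = (1/2)^(τ/t½) = (1/2)^(7/13) ≈ 0.6885.
C₀ = D/Vd = 2015/197 ≈ 10.228 mg/L.
Before the 4th dose, 3 doses have been given. Superposition: Cmin = C₀·(f + f² + … + f^3).
≈ 10.228 × (0.6885 + 0.4740 + 0.3264) ≈ 10.228 × 1.4889 ≈ 15.228 mg/L.

15.2 mg/L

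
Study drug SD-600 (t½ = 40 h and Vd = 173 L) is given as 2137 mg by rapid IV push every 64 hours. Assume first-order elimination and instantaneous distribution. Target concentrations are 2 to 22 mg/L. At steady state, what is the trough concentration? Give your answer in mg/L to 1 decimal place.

k = ln2/t½ = ln2/40 ≈ 0.017329 h⁻¹; fraction remaining f = e^(−kτ) = e^(−0.017329×64) ≈ 0.3299.
Single-dose peak C₀ = D/Vd = 2137/173 ≈ 12.353 mg/L.
Steady-state trough Cmin,ss = C₀·f/(1−f) ≈ 12.353 × 0.3299/0.6701 ≈ 6.082 mg/L.
Trough 6.1 mg/L vs MEC 2 mg/L: adequate.

6.1 mg/L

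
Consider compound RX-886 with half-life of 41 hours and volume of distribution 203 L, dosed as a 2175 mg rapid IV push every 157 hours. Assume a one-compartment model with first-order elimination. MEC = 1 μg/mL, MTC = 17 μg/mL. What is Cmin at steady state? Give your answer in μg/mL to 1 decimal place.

k = ln2/t½ = ln2/41 ≈ 0.016906 h⁻¹; fraction remaining f = e^(−kτ) = e^(−0.016906×157) ≈ 0.0704.
At steady state, accumulation factor R = 1/(1 − e^(−kτ)) ≈ 1.0757.
Single-dose peak C₀ = D/Vd = 2175/203 ≈ 10.714 μg/mL.
Cmax,ss = C₀/(1 − f) ≈ 10.714/0.9296 ≈ 11.525 μg/mL.
One interval later, Cmin,ss = Cmax,ss·e^(−kτ) ≈ 11.525 × 0.0704 ≈ 0.811 μg/mL.
Trough 0.8 μg/mL vs MEC 1 μg/mL: subtherapeutic.

0.8 μg/mL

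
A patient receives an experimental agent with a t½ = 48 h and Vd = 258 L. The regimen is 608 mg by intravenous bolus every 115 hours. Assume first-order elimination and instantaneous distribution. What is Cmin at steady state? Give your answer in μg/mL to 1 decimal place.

0.6 μg/mL

Over one 115-h interval, 115/48 ≈ 2.3958 half-lives elapse, leaving f ≈ 0.1900 of each dose.
Single-dose peak C₀ = D/Vd = 608/258 ≈ 2.357 μg/mL.
Steady-state trough Cmin,ss = C₀·f/(1−f) ≈ 2.357 × 0.1900/0.8100 ≈ 0.553 μg/mL.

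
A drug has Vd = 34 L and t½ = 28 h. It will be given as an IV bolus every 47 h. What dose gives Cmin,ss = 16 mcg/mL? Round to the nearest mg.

1197 mg

τ/t½ = 47/28 ≈ 1.6786, so f = (1/2)^(47/28) ≈ 0.312392.
Cmin,ss = (D/Vd)·f/(1−f), so D = Cmin,ss·Vd·(1−f)/f.
D = 16 × 34 × (1−f)/f ≈ 16 × 34 × 2.20111 ≈ 1197.40 mg.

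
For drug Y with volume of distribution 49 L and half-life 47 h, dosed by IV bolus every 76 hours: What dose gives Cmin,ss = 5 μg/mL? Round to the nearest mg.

507 mg

τ/t½ = 76/47 ≈ 1.617, so f = (1/2)^(76/47) ≈ 0.326008.
Cmin,ss = (D/Vd)·f/(1−f), so D = Cmin,ss·Vd·(1−f)/f.
D = 5 × 49 × (1−f)/f ≈ 5 × 49 × 2.06741 ≈ 506.52 mg.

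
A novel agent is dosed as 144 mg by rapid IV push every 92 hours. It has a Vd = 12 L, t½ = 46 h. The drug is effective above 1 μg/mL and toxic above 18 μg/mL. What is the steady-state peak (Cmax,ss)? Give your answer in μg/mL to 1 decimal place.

The dosing interval is 2 half-lives, so f = 2^(−2) = 0.25.
At steady state, R = 1/(1 − 0.25) = 4/3.
Single-dose peak C₀ = D/Vd = 144/12 = 12 μg/mL.
Steady-state peak Cmax,ss = C₀·R = 12 × 4/3 ≈ 16.000 μg/mL.
Peak 16.0 μg/mL vs MTC 18 μg/mL: below toxic threshold.

16.0 μg/mL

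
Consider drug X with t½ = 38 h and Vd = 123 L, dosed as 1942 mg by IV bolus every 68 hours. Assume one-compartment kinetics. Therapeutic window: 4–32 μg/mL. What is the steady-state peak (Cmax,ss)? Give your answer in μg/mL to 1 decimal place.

τ/t½ = 68/38 ≈ 1.7895, so fraction remaining f = (1/2)^(68/38) ≈ 0.2893.
Accumulation ratio R = 1/(1 − f) ≈ 1/0.7107 ≈ 1.4071.
Single-dose peak C₀ = D/Vd = 1942/123 ≈ 15.789 μg/mL.
Cmax,ss = C₀/(1 − f) ≈ 15.789/0.7107 ≈ 22.216 μg/mL.
Peak 22.2 μg/mL vs MTC 32 μg/mL: below toxic threshold.

22.2 μg/mL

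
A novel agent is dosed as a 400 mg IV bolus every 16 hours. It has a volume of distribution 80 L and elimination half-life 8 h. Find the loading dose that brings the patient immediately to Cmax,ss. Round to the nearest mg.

533 mg

f = (1/2)^(16/8) ≈ 0.250000; accumulation ratio R = 1/(1−f) ≈ 1.33333.
Loading dose to hit Cmax,ss on first dose: D_load = D_maint·R ≈ 400 × 1.33333 ≈ 533.33 mg.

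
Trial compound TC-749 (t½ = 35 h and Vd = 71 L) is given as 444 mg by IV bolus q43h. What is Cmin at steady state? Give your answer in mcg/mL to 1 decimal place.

τ/t½ = 43/35 ≈ 1.2286, so fraction remaining f = (1/2)^(43/35) ≈ 0.4267.
Each bolus raises the concentration by D/Vd = 444/71 ≈ 6.254 mcg/mL.
Steady-state trough Cmin,ss = C₀·f/(1−f) ≈ 6.254 × 0.4267/0.5733 ≈ 4.655 mcg/mL.

4.7 mcg/mL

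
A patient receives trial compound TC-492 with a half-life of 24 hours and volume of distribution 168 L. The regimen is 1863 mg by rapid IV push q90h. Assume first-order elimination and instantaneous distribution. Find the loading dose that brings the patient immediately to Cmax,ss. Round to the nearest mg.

f = (1/2)^(90/24) ≈ 0.074325; accumulation ratio R = 1/(1−f) ≈ 1.08029.
Loading dose to hit Cmax,ss on first dose: D_load = D_maint·R ≈ 1863 × 1.08029 ≈ 2012.58 mg.

2013 mg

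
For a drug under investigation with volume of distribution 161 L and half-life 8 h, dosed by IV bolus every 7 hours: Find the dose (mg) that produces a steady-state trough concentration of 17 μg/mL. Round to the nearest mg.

2283 mg

τ/t½ = 7/8 ≈ 0.875, so f = (1/2)^(7/8) ≈ 0.545254.
Cmin,ss = (D/Vd)·f/(1−f), so D = Cmin,ss·Vd·(1−f)/f.
D = 17 × 161 × (1−f)/f ≈ 17 × 161 × 0.83401 ≈ 2282.69 mg.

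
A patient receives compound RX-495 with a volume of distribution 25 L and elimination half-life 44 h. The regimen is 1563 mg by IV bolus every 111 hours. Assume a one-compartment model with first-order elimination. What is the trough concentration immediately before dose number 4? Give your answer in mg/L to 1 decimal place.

13.1 mg/L

f = (1/2)^(τ/t½) = (1/2)^(111/44) ≈ 0.1740.
C₀ = D/Vd = 1563/25 ≈ 62.520 mg/L.
Before the 4th dose, 3 doses have been given. Superposition: Cmin = C₀·(f + f² + … + f^3).
≈ 62.520 × (0.1740 + 0.0303 + 0.0053) ≈ 62.520 × 0.2096 ≈ 13.104 mg/L.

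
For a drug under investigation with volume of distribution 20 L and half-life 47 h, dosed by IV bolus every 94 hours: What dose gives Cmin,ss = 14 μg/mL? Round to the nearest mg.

τ/t½ = 94/47 ≈ 2, so f = (1/2)^(94/47) ≈ 0.250000.
Cmin,ss = (D/Vd)·f/(1−f), so D = Cmin,ss·Vd·(1−f)/f.
D = 14 × 20 × (1−f)/f ≈ 14 × 20 × 3.00000 ≈ 840.00 mg.

840 mg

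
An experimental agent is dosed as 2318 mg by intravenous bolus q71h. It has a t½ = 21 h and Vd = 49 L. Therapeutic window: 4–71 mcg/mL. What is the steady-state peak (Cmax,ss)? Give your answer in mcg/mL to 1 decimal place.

τ/t½ = 71/21 ≈ 3.381, so fraction remaining f = (1/2)^(71/21) ≈ 0.0960.
Accumulation ratio R = 1/(1 − f) ≈ 1/0.9040 ≈ 1.1062.
Single-dose peak C₀ = D/Vd = 2318/49 ≈ 47.306 mcg/mL.
Steady-state peak Cmax,ss = C₀·R ≈ 47.306 × 1.1062 ≈ 52.330 mcg/mL.
Peak 52.3 mcg/mL vs MTC 71 mcg/mL: below toxic threshold.

52.3 mcg/mL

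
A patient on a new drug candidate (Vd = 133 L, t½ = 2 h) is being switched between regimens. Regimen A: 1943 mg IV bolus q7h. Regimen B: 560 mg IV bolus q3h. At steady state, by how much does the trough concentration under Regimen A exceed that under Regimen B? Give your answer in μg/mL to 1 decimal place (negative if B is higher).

Regimen A: f = (1/2)^(7/2) ≈ 0.0884; Cmin,ss = (1943/133)·f/(1−f) ≈ 1.417 μg/mL.
Regimen B: f = (1/2)^(3/2) ≈ 0.3536; Cmin,ss = (560/133)·f/(1−f) ≈ 2.303 μg/mL.
Difference ≈ 1.417 − 2.303 ≈ -0.886 μg/mL.

-0.9 μg/mL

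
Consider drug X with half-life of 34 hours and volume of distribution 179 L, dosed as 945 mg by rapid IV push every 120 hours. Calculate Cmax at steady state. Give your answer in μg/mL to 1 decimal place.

τ/t½ = 120/34 ≈ 3.5294, so fraction remaining f = (1/2)^(120/34) ≈ 0.0866.
At steady state, accumulation factor R = 1/(1 − e^(−kτ)) ≈ 1.0948.
Each bolus raises the concentration by D/Vd = 945/179 ≈ 5.279 μg/mL.
Cmax,ss = C₀/(1 − f) ≈ 5.279/0.9134 ≈ 5.780 μg/mL.

5.8 μg/mL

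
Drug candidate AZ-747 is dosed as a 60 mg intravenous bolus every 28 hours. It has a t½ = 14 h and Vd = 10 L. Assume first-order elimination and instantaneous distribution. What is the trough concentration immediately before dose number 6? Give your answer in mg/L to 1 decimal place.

f = (1/2)^(τ/t½) = (1/2)^(28/14) ≈ 0.2500.
C₀ = D/Vd = 60/10 ≈ 6.000 mg/L.
Before the 6th dose, 5 doses have been given. Superposition: Cmin = C₀·(f + f² + … + f^5).
≈ 6.000 × (0.2500 + 0.0625 + 0.0156 + 0.0039 + 0.0010) ≈ 6.000 × 0.3330 ≈ 1.998 mg/L.

2.0 mg/L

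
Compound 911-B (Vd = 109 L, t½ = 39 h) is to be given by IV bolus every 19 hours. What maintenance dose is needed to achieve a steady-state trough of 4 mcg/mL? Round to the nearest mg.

τ/t½ = 19/39 ≈ 0.48718, so f = (1/2)^(19/39) ≈ 0.713418.
Cmin,ss = (D/Vd)·f/(1−f), so D = Cmin,ss·Vd·(1−f)/f.
D = 4 × 109 × (1−f)/f ≈ 4 × 109 × 0.40170 ≈ 175.14 mg.

175 mg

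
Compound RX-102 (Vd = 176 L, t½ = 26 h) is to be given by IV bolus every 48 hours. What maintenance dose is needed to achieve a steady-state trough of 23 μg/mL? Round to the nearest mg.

τ/t½ = 48/26 ≈ 1.8462, so f = (1/2)^(48/26) ≈ 0.278133.
Cmin,ss = (D/Vd)·f/(1−f), so D = Cmin,ss·Vd·(1−f)/f.
D = 23 × 176 × (1−f)/f ≈ 23 × 176 × 2.59540 ≈ 10506.18 mg.

10506 mg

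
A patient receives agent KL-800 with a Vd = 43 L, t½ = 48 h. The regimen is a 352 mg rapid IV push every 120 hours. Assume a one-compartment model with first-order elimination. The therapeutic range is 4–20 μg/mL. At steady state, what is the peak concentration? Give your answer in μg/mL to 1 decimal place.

Over one 120-h interval, 120/48 ≈ 2.5 half-lives elapse, leaving f ≈ 0.1768 of each dose.
At steady state, accumulation factor R = 1/(1 − e^(−kτ)) ≈ 1.2148.
Each bolus raises the concentration by D/Vd = 352/43 ≈ 8.186 μg/mL.
Steady-state peak Cmax,ss = C₀·R ≈ 8.186 × 1.2148 ≈ 9.944 μg/mL.
Peak 9.9 μg/mL vs MTC 20 μg/mL: below toxic threshold.

9.9 μg/mL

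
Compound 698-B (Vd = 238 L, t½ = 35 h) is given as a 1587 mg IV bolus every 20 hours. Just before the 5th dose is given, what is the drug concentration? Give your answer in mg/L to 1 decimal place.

10.9 mg/L

f = (1/2)^(τ/t½) = (1/2)^(20/35) ≈ 0.6730.
C₀ = D/Vd = 1587/238 ≈ 6.668 mg/L.
Before the 5th dose, 4 doses have been given. Superposition: Cmin = C₀·(f + f² + … + f^4).
≈ 6.668 × (0.6730 + 0.4529 + 0.3048 + 0.2051) ≈ 6.668 × 1.6358 ≈ 10.908 mg/L.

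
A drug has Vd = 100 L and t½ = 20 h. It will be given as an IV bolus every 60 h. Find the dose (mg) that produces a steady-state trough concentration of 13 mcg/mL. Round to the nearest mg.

τ/t½ = 60/20 ≈ 3, so f = (1/2)^(60/20) ≈ 0.125000.
Cmin,ss = (D/Vd)·f/(1−f), so D = Cmin,ss·Vd·(1−f)/f.
D = 13 × 100 × (1−f)/f ≈ 13 × 100 × 7.00000 ≈ 9100.00 mg.

9100 mg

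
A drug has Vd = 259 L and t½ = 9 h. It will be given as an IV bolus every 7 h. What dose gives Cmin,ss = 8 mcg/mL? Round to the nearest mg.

1480 mg

τ/t½ = 7/9 ≈ 0.77778, so f = (1/2)^(7/9) ≈ 0.583265.
Cmin,ss = (D/Vd)·f/(1−f), so D = Cmin,ss·Vd·(1−f)/f.
D = 8 × 259 × (1−f)/f ≈ 8 × 259 × 0.71449 ≈ 1480.42 mg.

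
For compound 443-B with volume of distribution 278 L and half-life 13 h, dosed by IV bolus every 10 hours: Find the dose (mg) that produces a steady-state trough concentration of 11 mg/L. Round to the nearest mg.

τ/t½ = 10/13 ≈ 0.76923, so f = (1/2)^(10/13) ≈ 0.586730.
Cmin,ss = (D/Vd)·f/(1−f), so D = Cmin,ss·Vd·(1−f)/f.
D = 11 × 278 × (1−f)/f ≈ 11 × 278 × 0.70436 ≈ 2153.93 mg.

2154 mg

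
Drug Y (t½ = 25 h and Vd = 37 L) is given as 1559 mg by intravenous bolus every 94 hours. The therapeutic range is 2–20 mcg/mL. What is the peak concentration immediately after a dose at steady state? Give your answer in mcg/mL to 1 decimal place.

Over one 94-h interval, 94/25 ≈ 3.76 half-lives elapse, leaving f ≈ 0.0738 of each dose.
At steady state, accumulation factor R = 1/(1 − e^(−kτ)) ≈ 1.0797.
Single-dose peak C₀ = D/Vd = 1559/37 ≈ 42.135 mcg/mL.
Steady-state peak Cmax,ss = C₀·R ≈ 42.135 × 1.0797 ≈ 45.493 mcg/mL.
Peak 45.5 mcg/mL vs MTC 20 mcg/mL: exceeds toxic threshold.

45.5 mcg/mL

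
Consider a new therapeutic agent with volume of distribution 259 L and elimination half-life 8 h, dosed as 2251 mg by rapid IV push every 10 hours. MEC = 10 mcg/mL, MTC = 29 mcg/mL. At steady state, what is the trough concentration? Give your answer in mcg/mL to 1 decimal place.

6.3 mcg/mL

k = ln2/t½ = ln2/8 ≈ 0.086643 h⁻¹; fraction remaining f = e^(−kτ) = e^(−0.086643×10) ≈ 0.4204.
Each bolus raises the concentration by D/Vd = 2251/259 ≈ 8.691 mcg/mL.
Steady-state trough Cmin,ss = C₀·f/(1−f) ≈ 8.691 × 0.4204/0.5796 ≈ 6.304 mcg/mL.
Trough 6.3 mcg/mL vs MEC 10 mcg/mL: subtherapeutic.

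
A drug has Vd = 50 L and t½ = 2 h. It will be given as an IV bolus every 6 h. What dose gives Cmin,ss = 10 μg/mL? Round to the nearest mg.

3500 mg

τ/t½ = 6/2 ≈ 3, so f = (1/2)^(6/2) ≈ 0.125000.
Cmin,ss = (D/Vd)·f/(1−f), so D = Cmin,ss·Vd·(1−f)/f.
D = 10 × 50 × (1−f)/f ≈ 10 × 50 × 7.00000 ≈ 3500.00 mg.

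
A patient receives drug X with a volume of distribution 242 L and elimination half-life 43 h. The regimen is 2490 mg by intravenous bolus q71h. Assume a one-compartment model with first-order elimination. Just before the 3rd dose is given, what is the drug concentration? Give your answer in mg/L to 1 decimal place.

4.3 mg/L

f = (1/2)^(τ/t½) = (1/2)^(71/43) ≈ 0.3184.
C₀ = D/Vd = 2490/242 ≈ 10.289 mg/L.
Before the 3rd dose, 2 doses have been given. Superposition: Cmin = C₀·(f + f²).
≈ 10.289 × (0.3184 + 0.1014) ≈ 10.289 × 0.4198 ≈ 4.319 mg/L.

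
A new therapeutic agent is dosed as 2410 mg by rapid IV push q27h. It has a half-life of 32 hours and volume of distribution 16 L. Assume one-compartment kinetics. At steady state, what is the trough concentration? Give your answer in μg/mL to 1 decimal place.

189.5 μg/mL

k = ln2/t½ = ln2/32 ≈ 0.021661 h⁻¹; fraction remaining f = e^(−kτ) = e^(−0.021661×27) ≈ 0.5572.
At steady state, accumulation factor R = 1/(1 − e^(−kτ)) ≈ 2.2584.
Single-dose peak C₀ = D/Vd = 2410/16 ≈ 150.625 μg/mL.
Cmax,ss = C₀/(1 − f) ≈ 150.625/0.4428 ≈ 340.165 μg/mL.
One interval later, Cmin,ss = Cmax,ss·e^(−kτ) ≈ 340.165 × 0.5572 ≈ 189.540 μg/mL.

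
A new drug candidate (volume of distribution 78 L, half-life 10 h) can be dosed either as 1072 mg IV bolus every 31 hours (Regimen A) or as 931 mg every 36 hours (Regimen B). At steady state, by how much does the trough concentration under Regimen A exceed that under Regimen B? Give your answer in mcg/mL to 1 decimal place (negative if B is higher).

0.7 mcg/mL

Regimen A: f = (1/2)^(31/10) ≈ 0.1166; Cmin,ss = (1072/78)·f/(1−f) ≈ 1.814 mcg/mL.
Regimen B: f = (1/2)^(36/10) ≈ 0.0825; Cmin,ss = (931/78)·f/(1−f) ≈ 1.073 mcg/mL.
Difference ≈ 1.814 − 1.073 ≈ 0.741 mcg/mL.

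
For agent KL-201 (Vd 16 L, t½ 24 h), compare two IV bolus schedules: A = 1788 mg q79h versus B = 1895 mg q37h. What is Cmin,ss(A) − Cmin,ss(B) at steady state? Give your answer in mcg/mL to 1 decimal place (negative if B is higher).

-49.3 mcg/mL

Regimen A: f = (1/2)^(79/24) ≈ 0.1021; Cmin,ss = (1788/16)·f/(1−f) ≈ 12.707 mcg/mL.
Regimen B: f = (1/2)^(37/24) ≈ 0.3435; Cmin,ss = (1895/16)·f/(1−f) ≈ 61.970 mcg/mL.
Difference ≈ 12.707 − 61.970 ≈ -49.263 mcg/mL.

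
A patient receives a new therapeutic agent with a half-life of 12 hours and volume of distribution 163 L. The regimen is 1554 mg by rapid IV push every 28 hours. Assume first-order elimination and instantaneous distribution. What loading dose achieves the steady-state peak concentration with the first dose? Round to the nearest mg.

f = (1/2)^(28/12) ≈ 0.198425; accumulation ratio R = 1/(1−f) ≈ 1.24754.
Loading dose to hit Cmax,ss on first dose: D_load = D_maint·R ≈ 1554 × 1.24754 ≈ 1938.68 mg.

1939 mg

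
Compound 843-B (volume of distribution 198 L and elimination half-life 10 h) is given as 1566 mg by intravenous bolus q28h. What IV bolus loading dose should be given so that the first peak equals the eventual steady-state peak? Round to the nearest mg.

f = (1/2)^(28/10) ≈ 0.143587; accumulation ratio R = 1/(1−f) ≈ 1.16766.
Loading dose to hit Cmax,ss on first dose: D_load = D_maint·R ≈ 1566 × 1.16766 ≈ 1828.56 mg.

1829 mg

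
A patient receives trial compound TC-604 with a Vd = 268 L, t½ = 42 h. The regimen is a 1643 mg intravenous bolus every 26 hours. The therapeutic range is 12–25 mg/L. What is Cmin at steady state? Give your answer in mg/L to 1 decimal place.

11.4 mg/L

k = ln2/t½ = ln2/42 ≈ 0.016504 h⁻¹; fraction remaining f = e^(−kτ) = e^(−0.016504×26) ≈ 0.6511.
Accumulation ratio R = 1/(1 − f) ≈ 1/0.3489 ≈ 2.8662.
Each bolus raises the concentration by D/Vd = 1643/268 ≈ 6.131 mg/L.
Steady-state peak Cmax,ss = C₀·R ≈ 6.131 × 2.8662 ≈ 17.573 mg/L.
Steady-state trough Cmin,ss = Cmax,ss·f ≈ 17.573 × 0.6511 ≈ 11.442 mg/L.
Trough 11.4 mg/L vs MEC 12 mg/L: subtherapeutic.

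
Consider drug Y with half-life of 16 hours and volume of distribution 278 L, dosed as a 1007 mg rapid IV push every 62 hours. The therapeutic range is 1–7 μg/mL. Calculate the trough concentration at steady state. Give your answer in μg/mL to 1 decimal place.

k = ln2/t½ = ln2/16 ≈ 0.043322 h⁻¹; fraction remaining f = e^(−kτ) = e^(−0.043322×62) ≈ 0.0682.
Accumulation ratio R = 1/(1 − f) ≈ 1/0.9318 ≈ 1.0732.
Each bolus raises the concentration by D/Vd = 1007/278 ≈ 3.622 μg/mL.
Cmax,ss = C₀/(1 − f) ≈ 3.622/0.9318 ≈ 3.887 μg/mL.
Steady-state trough Cmin,ss = Cmax,ss·f ≈ 3.887 × 0.0682 ≈ 0.265 μg/mL.
Trough 0.3 μg/mL vs MEC 1 μg/mL: subtherapeutic.

0.3 μg/mL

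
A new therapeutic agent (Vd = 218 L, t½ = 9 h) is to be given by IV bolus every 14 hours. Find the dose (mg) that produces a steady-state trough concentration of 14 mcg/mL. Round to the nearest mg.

τ/t½ = 14/9 ≈ 1.5556, so f = (1/2)^(14/9) ≈ 0.340198.
Cmin,ss = (D/Vd)·f/(1−f), so D = Cmin,ss·Vd·(1−f)/f.
D = 14 × 218 × (1−f)/f ≈ 14 × 218 × 1.93946 ≈ 5919.23 mg.

5919 mg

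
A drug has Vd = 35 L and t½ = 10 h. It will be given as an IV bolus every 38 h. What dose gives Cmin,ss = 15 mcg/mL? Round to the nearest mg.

6788 mg

τ/t½ = 38/10 ≈ 3.8, so f = (1/2)^(38/10) ≈ 0.071794.
Cmin,ss = (D/Vd)·f/(1−f), so D = Cmin,ss·Vd·(1−f)/f.
D = 15 × 35 × (1−f)/f ≈ 15 × 35 × 12.92874 ≈ 6787.59 mg.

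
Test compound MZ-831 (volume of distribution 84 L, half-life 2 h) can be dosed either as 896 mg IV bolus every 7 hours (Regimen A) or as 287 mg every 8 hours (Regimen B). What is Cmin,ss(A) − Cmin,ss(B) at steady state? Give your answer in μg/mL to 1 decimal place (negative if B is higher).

Regimen A: f = (1/2)^(7/2) ≈ 0.0884; Cmin,ss = (896/84)·f/(1−f) ≈ 1.034 μg/mL.
Regimen B: f = (1/2)^(8/2) ≈ 0.0625; Cmin,ss = (287/84)·f/(1−f) ≈ 0.228 μg/mL.
Difference ≈ 1.034 − 0.228 ≈ 0.806 μg/mL.

0.8 μg/mL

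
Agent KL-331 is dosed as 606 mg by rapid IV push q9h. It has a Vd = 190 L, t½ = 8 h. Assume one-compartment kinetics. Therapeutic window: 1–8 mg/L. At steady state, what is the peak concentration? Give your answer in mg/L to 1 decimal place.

5.9 mg/L

Over one 9-h interval, 9/8 ≈ 1.125 half-lives elapse, leaving f ≈ 0.4585 of each dose.
Accumulation ratio R = 1/(1 − f) ≈ 1/0.5415 ≈ 1.8467.
Single-dose peak C₀ = D/Vd = 606/190 ≈ 3.189 mg/L.
Steady-state peak Cmax,ss = C₀·R ≈ 3.189 × 1.8467 ≈ 5.889 mg/L.
Peak 5.9 mg/L vs MTC 8 mg/L: below toxic threshold.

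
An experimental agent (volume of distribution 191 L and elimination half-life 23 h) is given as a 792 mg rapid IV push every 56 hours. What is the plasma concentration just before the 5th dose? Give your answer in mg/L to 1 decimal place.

f = (1/2)^(τ/t½) = (1/2)^(56/23) ≈ 0.1850.
C₀ = D/Vd = 792/191 ≈ 4.147 mg/L.
Before the 5th dose, 4 doses have been given. Superposition: Cmin = C₀·(f + f² + … + f^4).
≈ 4.147 × (0.1850 + 0.0342 + 0.0063 + 0.0012) ≈ 4.147 × 0.2267 ≈ 0.940 mg/L.

0.9 mg/L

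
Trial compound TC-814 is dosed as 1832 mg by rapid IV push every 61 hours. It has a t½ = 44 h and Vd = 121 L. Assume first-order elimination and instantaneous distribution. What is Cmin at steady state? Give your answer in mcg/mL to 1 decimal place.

9.4 mcg/mL

τ/t½ = 61/44 ≈ 1.3864, so fraction remaining f = (1/2)^(61/44) ≈ 0.3825.
Accumulation ratio R = 1/(1 − f) ≈ 1/0.6175 ≈ 1.6194.
Single-dose peak C₀ = D/Vd = 1832/121 ≈ 15.140 mcg/mL.
Steady-state peak Cmax,ss = C₀·R ≈ 15.140 × 1.6194 ≈ 24.518 mcg/mL.
Steady-state trough Cmin,ss = Cmax,ss·f ≈ 24.518 × 0.3825 ≈ 9.378 mcg/mL.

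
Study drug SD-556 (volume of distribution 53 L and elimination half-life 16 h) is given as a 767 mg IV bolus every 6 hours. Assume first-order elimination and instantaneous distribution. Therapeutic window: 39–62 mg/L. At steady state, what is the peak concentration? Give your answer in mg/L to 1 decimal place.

63.2 mg/L

k = ln2/t½ = ln2/16 ≈ 0.043322 h⁻¹; fraction remaining f = e^(−kτ) = e^(−0.043322×6) ≈ 0.7711.
At steady state, accumulation factor R = 1/(1 − e^(−kτ)) ≈ 4.3687.
Single-dose peak C₀ = D/Vd = 767/53 ≈ 14.472 mg/L.
Steady-state peak Cmax,ss = C₀·R ≈ 14.472 × 4.3687 ≈ 63.224 mg/L.
Peak 63.2 mg/L vs MTC 62 mg/L: exceeds toxic threshold.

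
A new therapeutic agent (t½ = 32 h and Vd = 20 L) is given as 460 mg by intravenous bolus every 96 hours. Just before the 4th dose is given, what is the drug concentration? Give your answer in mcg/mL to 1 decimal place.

3.3 mcg/mL

f = (1/2)^(τ/t½) = (1/2)^(96/32) ≈ 0.1250.
C₀ = D/Vd = 460/20 ≈ 23.000 mcg/mL.
Before the 4th dose, 3 doses have been given. Superposition: Cmin = C₀·(f + f² + … + f^3).
≈ 23.000 × (0.1250 + 0.0156 + 0.0020) ≈ 23.000 × 0.1426 ≈ 3.280 mcg/mL.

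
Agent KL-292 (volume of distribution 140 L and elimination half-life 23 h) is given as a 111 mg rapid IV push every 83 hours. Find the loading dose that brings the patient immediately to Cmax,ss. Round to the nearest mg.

f = (1/2)^(83/23) ≈ 0.081974; accumulation ratio R = 1/(1−f) ≈ 1.08929.
Loading dose to hit Cmax,ss on first dose: D_load = D_maint·R ≈ 111 × 1.08929 ≈ 120.91 mg.

121 mg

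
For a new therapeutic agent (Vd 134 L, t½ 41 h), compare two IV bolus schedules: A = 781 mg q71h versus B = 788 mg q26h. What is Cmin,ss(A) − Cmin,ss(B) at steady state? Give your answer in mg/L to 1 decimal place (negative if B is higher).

-8.1 mg/L

Regimen A: f = (1/2)^(71/41) ≈ 0.3011; Cmin,ss = (781/134)·f/(1−f) ≈ 2.511 mg/L.
Regimen B: f = (1/2)^(26/41) ≈ 0.6443; Cmin,ss = (788/134)·f/(1−f) ≈ 10.652 mg/L.
Difference ≈ 2.511 − 10.652 ≈ -8.141 mg/L.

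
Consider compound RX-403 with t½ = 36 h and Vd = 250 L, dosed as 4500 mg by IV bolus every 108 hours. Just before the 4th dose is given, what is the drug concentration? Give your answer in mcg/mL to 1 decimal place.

f = (1/2)^(τ/t½) = (1/2)^(108/36) ≈ 0.1250.
C₀ = D/Vd = 4500/250 ≈ 18.000 mcg/mL.
Before the 4th dose, 3 doses have been given. Superposition: Cmin = C₀·(f + f² + … + f^3).
≈ 18.000 × (0.1250 + 0.0156 + 0.0020) ≈ 18.000 × 0.1426 ≈ 2.567 mcg/mL.

2.6 mcg/mL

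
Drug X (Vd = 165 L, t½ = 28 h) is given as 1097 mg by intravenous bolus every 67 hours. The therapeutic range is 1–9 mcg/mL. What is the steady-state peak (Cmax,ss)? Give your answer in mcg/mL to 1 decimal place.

8.2 mcg/mL

k = ln2/t½ = ln2/28 ≈ 0.024755 h⁻¹; fraction remaining f = e^(−kτ) = e^(−0.024755×67) ≈ 0.1904.
At steady state, accumulation factor R = 1/(1 − e^(−kτ)) ≈ 1.2352.
Single-dose peak C₀ = D/Vd = 1097/165 ≈ 6.648 mcg/mL.
Cmax,ss = C₀/(1 − f) ≈ 6.648/0.8096 ≈ 8.211 mcg/mL.
Peak 8.2 mcg/mL vs MTC 9 mcg/mL: below toxic threshold.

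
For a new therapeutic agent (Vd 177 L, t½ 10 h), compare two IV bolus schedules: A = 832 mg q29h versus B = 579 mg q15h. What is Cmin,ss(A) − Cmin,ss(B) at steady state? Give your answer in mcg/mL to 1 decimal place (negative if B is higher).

Regimen A: f = (1/2)^(29/10) ≈ 0.1340; Cmin,ss = (832/177)·f/(1−f) ≈ 0.727 mcg/mL.
Regimen B: f = (1/2)^(15/10) ≈ 0.3536; Cmin,ss = (579/177)·f/(1−f) ≈ 1.789 mcg/mL.
Difference ≈ 0.727 − 1.789 ≈ -1.062 mcg/mL.

-1.1 mcg/mL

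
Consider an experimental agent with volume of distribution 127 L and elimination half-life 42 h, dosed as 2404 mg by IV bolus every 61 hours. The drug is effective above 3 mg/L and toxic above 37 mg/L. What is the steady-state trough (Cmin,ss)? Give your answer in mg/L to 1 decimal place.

Over one 61-h interval, 61/42 ≈ 1.4524 half-lives elapse, leaving f ≈ 0.3654 of each dose.
At steady state, accumulation factor R = 1/(1 − e^(−kτ)) ≈ 1.5758.
Each bolus raises the concentration by D/Vd = 2404/127 ≈ 18.929 mg/L.
Cmax,ss = C₀/(1 − f) ≈ 18.929/0.6346 ≈ 29.828 mg/L.
One interval later, Cmin,ss = Cmax,ss·e^(−kτ) ≈ 29.828 × 0.3654 ≈ 10.899 mg/L.
Trough 10.9 mg/L vs MEC 3 mg/L: adequate.

10.9 mg/L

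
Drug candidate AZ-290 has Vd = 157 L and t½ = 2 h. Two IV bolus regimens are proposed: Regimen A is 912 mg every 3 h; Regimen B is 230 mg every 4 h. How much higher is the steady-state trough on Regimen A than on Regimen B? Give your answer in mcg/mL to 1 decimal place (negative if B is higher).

2.7 mcg/mL

Regimen A: f = (1/2)^(3/2) ≈ 0.3536; Cmin,ss = (912/157)·f/(1−f) ≈ 3.178 mcg/mL.
Regimen B: f = (1/2)^(4/2) ≈ 0.2500; Cmin,ss = (230/157)·f/(1−f) ≈ 0.488 mcg/mL.
Difference ≈ 3.178 − 0.488 ≈ 2.690 mcg/mL.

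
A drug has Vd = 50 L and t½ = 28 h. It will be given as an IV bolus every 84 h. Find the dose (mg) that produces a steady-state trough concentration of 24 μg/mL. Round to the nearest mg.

8400 mg

τ/t½ = 84/28 ≈ 3, so f = (1/2)^(84/28) ≈ 0.125000.
Cmin,ss = (D/Vd)·f/(1−f), so D = Cmin,ss·Vd·(1−f)/f.
D = 24 × 50 × (1−f)/f ≈ 24 × 50 × 7.00000 ≈ 8400.00 mg.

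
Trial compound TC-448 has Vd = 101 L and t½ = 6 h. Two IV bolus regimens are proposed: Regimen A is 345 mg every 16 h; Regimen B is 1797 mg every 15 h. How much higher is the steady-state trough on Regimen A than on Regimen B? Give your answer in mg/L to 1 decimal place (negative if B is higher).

-3.2 mg/L

Regimen A: f = (1/2)^(16/6) ≈ 0.1575; Cmin,ss = (345/101)·f/(1−f) ≈ 0.639 mg/L.
Regimen B: f = (1/2)^(15/6) ≈ 0.1768; Cmin,ss = (1797/101)·f/(1−f) ≈ 3.821 mg/L.
Difference ≈ 0.639 − 3.821 ≈ -3.182 mg/L.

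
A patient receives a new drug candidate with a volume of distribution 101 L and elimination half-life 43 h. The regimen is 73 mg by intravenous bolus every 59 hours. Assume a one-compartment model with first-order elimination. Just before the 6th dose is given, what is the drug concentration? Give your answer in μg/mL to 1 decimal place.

f = (1/2)^(τ/t½) = (1/2)^(59/43) ≈ 0.3863.
C₀ = D/Vd = 73/101 ≈ 0.723 μg/mL.
Before the 6th dose, 5 doses have been given. Superposition: Cmin = C₀·(f + f² + … + f^5).
≈ 0.723 × (0.3863 + 0.1492 + 0.0576 + 0.0223 + 0.0086) ≈ 0.723 × 0.6240 ≈ 0.451 μg/mL.

0.5 μg/mL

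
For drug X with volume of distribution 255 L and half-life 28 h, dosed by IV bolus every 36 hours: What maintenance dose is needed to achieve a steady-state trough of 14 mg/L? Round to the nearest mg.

τ/t½ = 36/28 ≈ 1.2857, so f = (1/2)^(36/28) ≈ 0.410168.
Cmin,ss = (D/Vd)·f/(1−f), so D = Cmin,ss·Vd·(1−f)/f.
D = 14 × 255 × (1−f)/f ≈ 14 × 255 × 1.43803 ≈ 5133.77 mg.

5134 mg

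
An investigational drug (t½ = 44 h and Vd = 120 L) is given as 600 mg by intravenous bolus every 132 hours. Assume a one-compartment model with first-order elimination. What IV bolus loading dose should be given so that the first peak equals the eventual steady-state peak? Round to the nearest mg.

686 mg

f = (1/2)^(132/44) ≈ 0.125000; accumulation ratio R = 1/(1−f) ≈ 1.14286.
Loading dose to hit Cmax,ss on first dose: D_load = D_maint·R ≈ 600 × 1.14286 ≈ 685.72 mg.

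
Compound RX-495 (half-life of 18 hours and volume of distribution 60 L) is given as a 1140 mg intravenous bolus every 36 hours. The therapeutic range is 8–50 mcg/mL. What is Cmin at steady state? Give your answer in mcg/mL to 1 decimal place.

6.3 mcg/mL

The dosing interval is 2 half-lives, so f = 2^(−2) = 0.25.
Accumulation ratio R = 1/(1 − f) = 1/0.75 = 4/3.
Single-dose peak C₀ = D/Vd = 1140/60 = 19 mcg/mL.
Steady-state peak Cmax,ss = C₀·R = 19 × 4/3 ≈ 25.333 mcg/mL.
Steady-state trough Cmin,ss = Cmax,ss·f ≈ 25.333 × 0.25 ≈ 6.333 mcg/mL.
Trough 6.3 mcg/mL vs MEC 8 mcg/mL: subtherapeutic.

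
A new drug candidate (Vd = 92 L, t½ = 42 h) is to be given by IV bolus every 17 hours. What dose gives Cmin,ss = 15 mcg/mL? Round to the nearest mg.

τ/t½ = 17/42 ≈ 0.40476, so f = (1/2)^(17/42) ≈ 0.755361.
Cmin,ss = (D/Vd)·f/(1−f), so D = Cmin,ss·Vd·(1−f)/f.
D = 15 × 92 × (1−f)/f ≈ 15 × 92 × 0.32387 ≈ 446.94 mg.

447 mg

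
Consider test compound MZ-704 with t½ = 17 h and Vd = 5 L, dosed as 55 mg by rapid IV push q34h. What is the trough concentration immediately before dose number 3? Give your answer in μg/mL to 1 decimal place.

f = (1/2)^(τ/t½) = (1/2)^(34/17) ≈ 0.2500.
C₀ = D/Vd = 55/5 ≈ 11.000 μg/mL.
Before the 3rd dose, 2 doses have been given. Superposition: Cmin = C₀·(f + f²).
≈ 11.000 × (0.2500 + 0.0625) ≈ 11.000 × 0.3125 ≈ 3.438 μg/mL.

3.4 μg/mL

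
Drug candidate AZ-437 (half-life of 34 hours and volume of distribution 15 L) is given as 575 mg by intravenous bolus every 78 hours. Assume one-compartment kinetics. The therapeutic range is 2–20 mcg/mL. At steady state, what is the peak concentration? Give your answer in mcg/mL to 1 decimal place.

k = ln2/t½ = ln2/34 ≈ 0.020387 h⁻¹; fraction remaining f = e^(−kτ) = e^(−0.020387×78) ≈ 0.2039.
Accumulation ratio R = 1/(1 − f) ≈ 1/0.7961 ≈ 1.2561.
Single-dose peak C₀ = D/Vd = 575/15 ≈ 38.333 mcg/mL.
Cmax,ss = C₀/(1 − f) ≈ 38.333/0.7961 ≈ 48.151 mcg/mL.
Peak 48.2 mcg/mL vs MTC 20 mcg/mL: exceeds toxic threshold.

48.2 mcg/mL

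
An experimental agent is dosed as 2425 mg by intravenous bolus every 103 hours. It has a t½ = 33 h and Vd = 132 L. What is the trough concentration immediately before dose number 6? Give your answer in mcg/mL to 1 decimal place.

2.4 mcg/mL

f = (1/2)^(τ/t½) = (1/2)^(103/33) ≈ 0.1149.
C₀ = D/Vd = 2425/132 ≈ 18.371 mcg/mL.
Before the 6th dose, 5 doses have been given. Superposition: Cmin = C₀·(f + f² + … + f^5).
≈ 18.371 × (0.1149 + 0.0132 + 0.0015 + 0.0002 + 0.0000) ≈ 18.371 × 0.1298 ≈ 2.385 mcg/mL.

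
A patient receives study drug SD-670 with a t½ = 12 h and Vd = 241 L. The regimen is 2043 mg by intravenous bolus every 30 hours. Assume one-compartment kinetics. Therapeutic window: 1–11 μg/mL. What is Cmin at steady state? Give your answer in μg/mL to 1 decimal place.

1.8 μg/mL

k = ln2/t½ = ln2/12 ≈ 0.057762 h⁻¹; fraction remaining f = e^(−kτ) = e^(−0.057762×30) ≈ 0.1768.
Accumulation ratio R = 1/(1 − f) ≈ 1/0.8232 ≈ 1.2148.
Each bolus raises the concentration by D/Vd = 2043/241 ≈ 8.477 μg/mL.
Steady-state peak Cmax,ss = C₀·R ≈ 8.477 × 1.2148 ≈ 10.298 μg/mL.
One interval later, Cmin,ss = Cmax,ss·e^(−kτ) ≈ 10.298 × 0.1768 ≈ 1.821 μg/mL.
Trough 1.8 μg/mL vs MEC 1 μg/mL: adequate.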